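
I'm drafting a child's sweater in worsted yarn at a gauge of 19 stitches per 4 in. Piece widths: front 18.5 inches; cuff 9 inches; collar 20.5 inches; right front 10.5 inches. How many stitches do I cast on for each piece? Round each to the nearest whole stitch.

Rate = 19/4 = 4.75 sts per in.
front: 18.5 × 4.75 = 87.88 → 88.
cuff: 9 × 4.75 = 42.75 → 43.
collar: 20.5 × 4.75 = 97.38 → 97.
right front: 10.5 × 4.75 = 49.88 → 50.

front 88; cuff 43; collar 97; right front 50.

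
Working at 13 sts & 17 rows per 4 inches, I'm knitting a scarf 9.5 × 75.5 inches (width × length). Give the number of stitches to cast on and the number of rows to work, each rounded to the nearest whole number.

Cast on 31 stitches and work 321 rows.

Stitch gauge = 13/4 = 3.25 sts/in; 9.5 × 3.25 = 30.88 → 31 sts.
Row gauge = 17/4 = 4.25 rows/in; 75.5 × 4.25 = 320.88 → 321 rows.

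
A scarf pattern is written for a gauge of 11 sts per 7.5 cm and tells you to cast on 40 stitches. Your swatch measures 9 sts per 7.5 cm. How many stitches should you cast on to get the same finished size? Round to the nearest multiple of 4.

Scale factor = 9 / 11 = 0.818.
40 × 9 / 11 = 32.73 sts.
→ 32 sts.

32 stitches.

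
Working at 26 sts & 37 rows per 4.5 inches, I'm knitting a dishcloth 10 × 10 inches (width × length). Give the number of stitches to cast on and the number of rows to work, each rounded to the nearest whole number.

Cast on 58 stitches and work 82 rows.

Stitch gauge = 26/4.5 = 5.778 sts/in; 10 × 5.778 = 57.78 → 58 sts.
Row gauge = 37/4.5 = 8.222 rows/in; 10 × 8.222 = 82.22 → 82 rows.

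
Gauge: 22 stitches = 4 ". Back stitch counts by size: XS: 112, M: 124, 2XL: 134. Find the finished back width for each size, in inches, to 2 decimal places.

XS 20.36 inches; M 22.55 inches; 2XL 24.36 inches.

22/4 = 5.5 sts per in.
XS: 112 / 5.5 = 20.364 → 20.36 in.
M: 124 / 5.5 = 22.545 → 22.55 in.
2XL: 134 / 5.5 = 24.364 → 24.36 in.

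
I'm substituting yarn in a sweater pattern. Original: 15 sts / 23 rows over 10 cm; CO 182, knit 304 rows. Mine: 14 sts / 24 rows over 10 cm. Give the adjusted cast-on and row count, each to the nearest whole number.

Stitches: 182 × 14/15 = 169.87 → 170.
Rows: 304 × 24/23 = 317.22 → 317.

Cast on 170 stitches; work 317 rows.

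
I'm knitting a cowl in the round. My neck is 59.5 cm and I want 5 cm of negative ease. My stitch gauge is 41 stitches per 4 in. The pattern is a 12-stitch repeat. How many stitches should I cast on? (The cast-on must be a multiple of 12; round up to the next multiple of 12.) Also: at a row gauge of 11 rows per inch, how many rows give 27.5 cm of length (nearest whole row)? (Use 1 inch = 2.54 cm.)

Cast on 228 stitches; work 119 rows.

Finished = 59.5 − 5 = 54.5 cm.
54.5 cm × 1/2.54 = 21.46 inches.
41/4 = 10.25 sts per in; 21.46 × 10.25 = 219.93 sts.
Next multiple of 12 → 228.
27.5 cm = 10.83 inches; × 11 = 119.09 → 119 rows.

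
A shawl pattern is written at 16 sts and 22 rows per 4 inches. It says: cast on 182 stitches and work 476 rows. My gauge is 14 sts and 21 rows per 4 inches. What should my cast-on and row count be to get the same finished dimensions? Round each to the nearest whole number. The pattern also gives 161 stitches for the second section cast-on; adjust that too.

Cast on 159 stitches; work 454 rows; second section cast-on 141 stitches.

Stitches: 182 × 14/16 = 159.25 → 159.
Rows: 476 × 21/22 = 454.36 → 454.
second section cast-on: 161 × 14/16 = 140.88 → 141.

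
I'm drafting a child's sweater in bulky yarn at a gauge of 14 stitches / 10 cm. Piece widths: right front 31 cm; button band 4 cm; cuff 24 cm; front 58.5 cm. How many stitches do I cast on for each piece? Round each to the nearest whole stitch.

right front 43; button band 6; cuff 34; front 82.

Rate = 14/10 = 1.4 sts per cm.
right front: 31 × 1.4 = 43.40 → 43.
button band: 4 × 1.4 = 5.60 → 6.
cuff: 24 × 1.4 = 33.60 → 34.
front: 58.5 × 1.4 = 81.90 → 82.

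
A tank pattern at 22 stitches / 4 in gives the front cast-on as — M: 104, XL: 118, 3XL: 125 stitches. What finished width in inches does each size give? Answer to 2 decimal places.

M 18.91 inches; XL 21.45 inches; 3XL 22.73 inches.

22/4 = 5.5 sts per in.
M: 104 / 5.5 = 18.909 → 18.91 in.
XL: 118 / 5.5 = 21.455 → 21.45 in.
3XL: 125 / 5.5 = 22.727 → 22.73 in.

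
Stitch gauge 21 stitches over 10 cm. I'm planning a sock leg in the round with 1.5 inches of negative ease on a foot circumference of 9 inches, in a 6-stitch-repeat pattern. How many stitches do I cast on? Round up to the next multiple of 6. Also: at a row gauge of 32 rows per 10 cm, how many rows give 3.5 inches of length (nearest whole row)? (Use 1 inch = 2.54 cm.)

Finished = 9 − 1.5 = 7.5 inches.
7.5 inches × 2.54 = 19.05 cm.
21/10 = 2.1 sts per cm; 19.05 × 2.1 = 40.01 sts.
Next multiple of 6 → 42.
3.5 inches = 8.89 cm; × 3.2 = 28.45 → 28 rows.

Cast on 42 stitches; work 28 rows.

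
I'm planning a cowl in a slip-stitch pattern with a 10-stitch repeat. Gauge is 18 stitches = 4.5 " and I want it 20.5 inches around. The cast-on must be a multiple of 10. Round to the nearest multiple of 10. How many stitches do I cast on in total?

18 / 4.5 = 4 sts per inch.
20.5 × 4 = 82.00 sts.
Nearest multiple of 10: 80.

CO 80 sts.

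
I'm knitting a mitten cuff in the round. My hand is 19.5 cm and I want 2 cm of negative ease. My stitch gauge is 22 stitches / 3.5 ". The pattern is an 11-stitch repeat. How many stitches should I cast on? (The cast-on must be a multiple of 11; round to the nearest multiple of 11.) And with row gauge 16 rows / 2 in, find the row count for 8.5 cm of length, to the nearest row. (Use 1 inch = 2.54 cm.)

Cast on 44 stitches; work 27 rows.

Finished = 19.5 − 2 = 17.5 cm.
17.5 cm × 1/2.54 = 6.89 inches.
22/3.5 = 6.286 sts per in; 6.89 × 6.286 = 43.31 sts.
Nearest multiple of 11 → 44.
8.5 cm = 3.35 inches; × 8 = 26.77 → 27 rows.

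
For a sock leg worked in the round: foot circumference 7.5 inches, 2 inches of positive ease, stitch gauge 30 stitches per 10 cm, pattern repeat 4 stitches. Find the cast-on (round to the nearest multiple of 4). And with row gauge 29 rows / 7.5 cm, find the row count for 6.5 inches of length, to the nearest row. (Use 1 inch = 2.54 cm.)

Cast on 72 stitches; work 64 rows.

Finished = 7.5 + 2 = 9.5 inches.
9.5 inches × 2.54 = 24.13 cm.
30/10 = 3 sts per cm; 24.13 × 3 = 72.39 sts.
Nearest multiple of 4 → 72.
6.5 inches = 16.51 cm; × 3.867 = 63.84 → 64 rows.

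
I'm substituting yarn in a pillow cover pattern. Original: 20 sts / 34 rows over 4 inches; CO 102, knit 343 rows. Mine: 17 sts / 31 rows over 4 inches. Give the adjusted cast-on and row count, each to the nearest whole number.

Stitches: 102 × 17/20 = 86.70 → 87.
Rows: 343 × 31/34 = 312.74 → 313.

Cast on 87 stitches; work 313 rows.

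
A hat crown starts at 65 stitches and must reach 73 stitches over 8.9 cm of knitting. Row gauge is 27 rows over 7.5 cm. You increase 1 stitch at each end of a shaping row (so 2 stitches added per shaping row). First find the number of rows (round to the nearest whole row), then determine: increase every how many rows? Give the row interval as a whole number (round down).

Increase every 8th row.

Rows = 8.9 × 3.6 = 32.0 → 32 rows.
Stitches to add: 8 → 4 shaping rows (at 2 st each).
32 / 4 = 8.00 → every 8 rows.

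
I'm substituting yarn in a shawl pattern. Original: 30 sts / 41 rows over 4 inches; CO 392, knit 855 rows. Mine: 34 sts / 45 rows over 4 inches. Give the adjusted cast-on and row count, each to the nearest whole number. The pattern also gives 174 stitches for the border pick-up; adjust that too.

Stitches: 392 × 34/30 = 444.27 → 444.
Rows: 855 × 45/41 = 938.41 → 938.
border pick-up: 174 × 34/30 = 197.20 → 197.

Cast on 444 stitches; work 938 rows; border pick-up 197 stitches.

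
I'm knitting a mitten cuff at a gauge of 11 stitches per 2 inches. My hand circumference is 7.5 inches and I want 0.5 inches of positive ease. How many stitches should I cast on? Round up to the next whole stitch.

Finished = 7.5 + 0.5 = 8 in.
11 / 2 = 5.5 sts per inch.
8.00 × 5.5 = 44.00 sts.

CO 44 sts.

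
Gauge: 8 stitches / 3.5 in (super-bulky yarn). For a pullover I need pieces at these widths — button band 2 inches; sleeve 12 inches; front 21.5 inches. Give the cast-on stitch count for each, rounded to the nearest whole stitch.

Rate = 8/3.5 = 2.286 sts per in.
button band: 2 × 2.286 = 4.57 → 5.
sleeve: 12 × 2.286 = 27.43 → 27.
front: 21.5 × 2.286 = 49.14 → 49.

button band 5; sleeve 27; front 49.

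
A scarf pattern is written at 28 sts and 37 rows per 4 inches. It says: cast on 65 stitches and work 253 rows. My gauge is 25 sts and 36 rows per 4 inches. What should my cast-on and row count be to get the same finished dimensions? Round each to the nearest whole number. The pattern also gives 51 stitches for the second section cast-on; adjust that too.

Cast on 58 stitches; work 246 rows; second section cast-on 46 stitches.

Stitches: 65 × 25/28 = 58.04 → 58.
Rows: 253 × 36/37 = 246.16 → 246.
second section cast-on: 51 × 25/28 = 45.54 → 46.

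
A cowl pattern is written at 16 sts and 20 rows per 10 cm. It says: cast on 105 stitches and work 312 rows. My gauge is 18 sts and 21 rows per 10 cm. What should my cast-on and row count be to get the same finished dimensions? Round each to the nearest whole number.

Stitches: 105 × 18/16 = 118.12 → 118.
Rows: 312 × 21/20 = 327.60 → 328.

Cast on 118 stitches; work 328 rows.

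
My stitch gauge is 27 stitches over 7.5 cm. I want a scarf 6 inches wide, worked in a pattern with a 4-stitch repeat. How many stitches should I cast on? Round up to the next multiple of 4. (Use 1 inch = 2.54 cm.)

6 in = 6 × 2.54 = 15.24 cm.
27 / 7.5 = 3.6 sts/cm.
15.24 × 3.6 = 54.86 sts.
→ 56.

Cast on 56 stitches.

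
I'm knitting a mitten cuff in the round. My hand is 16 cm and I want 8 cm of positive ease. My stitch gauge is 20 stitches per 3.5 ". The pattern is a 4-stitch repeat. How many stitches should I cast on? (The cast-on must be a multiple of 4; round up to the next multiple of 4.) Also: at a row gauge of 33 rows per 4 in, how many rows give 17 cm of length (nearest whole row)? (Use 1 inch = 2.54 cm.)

Cast on 56 stitches; work 55 rows.

Finished = 16 + 8 = 24 cm.
24 cm × 1/2.54 = 9.45 inches.
20/3.5 = 5.714 sts per in; 9.45 × 5.714 = 53.99 sts.
Next multiple of 4 → 56.
17 cm = 6.69 inches; × 8.25 = 55.22 → 55 rows.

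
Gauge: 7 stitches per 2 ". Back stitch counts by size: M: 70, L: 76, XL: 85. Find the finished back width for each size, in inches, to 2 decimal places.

7/2 = 3.5 sts per in.
M: 70 / 3.5 = 20.000 → 20.00 in.
L: 76 / 3.5 = 21.714 → 21.71 in.
XL: 85 / 3.5 = 24.286 → 24.29 in.

M 20.00 inches; L 21.71 inches; XL 24.29 inches.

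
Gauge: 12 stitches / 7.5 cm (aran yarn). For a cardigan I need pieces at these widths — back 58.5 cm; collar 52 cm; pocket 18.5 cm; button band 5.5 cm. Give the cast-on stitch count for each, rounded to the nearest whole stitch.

Rate = 12/7.5 = 1.6 sts per cm.
back: 58.5 × 1.6 = 93.60 → 94.
collar: 52 × 1.6 = 83.20 → 83.
pocket: 18.5 × 1.6 = 29.60 → 30.
button band: 5.5 × 1.6 = 8.80 → 9.

back 94; collar 83; pocket 30; button band 9.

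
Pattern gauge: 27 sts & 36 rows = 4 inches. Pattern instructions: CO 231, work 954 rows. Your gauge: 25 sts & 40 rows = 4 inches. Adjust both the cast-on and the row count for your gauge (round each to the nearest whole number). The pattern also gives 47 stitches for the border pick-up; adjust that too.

Stitches: 231 × 25/27 = 213.89 → 214.
Rows: 954 × 40/36 = 1060.00 → 1060.
border pick-up: 47 × 25/27 = 43.52 → 44.

Cast on 214 stitches; work 1060 rows; border pick-up 44 stitches.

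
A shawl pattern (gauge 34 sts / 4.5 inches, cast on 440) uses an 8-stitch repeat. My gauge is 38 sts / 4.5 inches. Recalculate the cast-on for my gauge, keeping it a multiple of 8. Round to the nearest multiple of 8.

440 × 38 / 34 = 491.76.
Nearest multiple of 8: 488.

CO 488 sts.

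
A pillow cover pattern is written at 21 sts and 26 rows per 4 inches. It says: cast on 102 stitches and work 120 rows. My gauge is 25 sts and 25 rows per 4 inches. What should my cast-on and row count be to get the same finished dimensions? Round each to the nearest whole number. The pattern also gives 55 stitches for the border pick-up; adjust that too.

Stitches: 102 × 25/21 = 121.43 → 121.
Rows: 120 × 25/26 = 115.38 → 115.
border pick-up: 55 × 25/21 = 65.48 → 65.

Cast on 121 stitches; work 115 rows; border pick-up 65 stitches.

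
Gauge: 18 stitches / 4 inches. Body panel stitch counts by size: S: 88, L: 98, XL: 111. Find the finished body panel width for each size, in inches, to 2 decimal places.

18/4 = 4.5 sts per in.
S: 88 / 4.5 = 19.556 → 19.56 in.
L: 98 / 4.5 = 21.778 → 21.78 in.
XL: 111 / 4.5 = 24.667 → 24.67 in.

S 19.56 inches; L 21.78 inches; XL 24.67 inches.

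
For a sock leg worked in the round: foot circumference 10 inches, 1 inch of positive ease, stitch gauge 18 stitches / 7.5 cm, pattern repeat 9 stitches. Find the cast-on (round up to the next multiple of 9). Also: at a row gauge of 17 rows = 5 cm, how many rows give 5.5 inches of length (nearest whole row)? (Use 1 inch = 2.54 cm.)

Finished = 10 + 1 = 11 inches.
11 inches × 2.54 = 27.94 cm.
18/7.5 = 2.4 sts per cm; 27.94 × 2.4 = 67.06 sts.
Next multiple of 9 → 72.
5.5 inches = 13.97 cm; × 3.4 = 47.50 → 47 rows.

Cast on 72 stitches; work 47 rows.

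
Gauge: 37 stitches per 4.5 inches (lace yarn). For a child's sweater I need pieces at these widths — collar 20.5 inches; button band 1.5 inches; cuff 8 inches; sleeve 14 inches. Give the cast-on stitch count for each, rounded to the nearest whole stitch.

Rate = 37/4.5 = 8.222 sts per in.
collar: 20.5 × 8.222 = 168.56 → 169.
button band: 1.5 × 8.222 = 12.33 → 12.
cuff: 8 × 8.222 = 65.78 → 66.
sleeve: 14 × 8.222 = 115.11 → 115.

collar 169; button band 12; cuff 66; sleeve 115.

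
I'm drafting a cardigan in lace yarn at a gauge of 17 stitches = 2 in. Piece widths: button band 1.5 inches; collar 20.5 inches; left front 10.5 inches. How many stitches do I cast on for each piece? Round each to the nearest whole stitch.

button band 13; collar 174; left front 89.

Rate = 17/2 = 8.5 sts per in.
button band: 1.5 × 8.5 = 12.75 → 13.
collar: 20.5 × 8.5 = 174.25 → 174.
left front: 10.5 × 8.5 = 89.25 → 89.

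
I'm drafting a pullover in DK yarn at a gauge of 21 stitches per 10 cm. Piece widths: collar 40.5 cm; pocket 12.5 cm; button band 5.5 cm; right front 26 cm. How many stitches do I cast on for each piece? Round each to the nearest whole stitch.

Rate = 21/10 = 2.1 sts per cm.
collar: 40.5 × 2.1 = 85.05 → 85.
pocket: 12.5 × 2.1 = 26.25 → 26.
button band: 5.5 × 2.1 = 11.55 → 12.
right front: 26 × 2.1 = 54.60 → 55.

collar 85; pocket 26; button band 12; right front 55.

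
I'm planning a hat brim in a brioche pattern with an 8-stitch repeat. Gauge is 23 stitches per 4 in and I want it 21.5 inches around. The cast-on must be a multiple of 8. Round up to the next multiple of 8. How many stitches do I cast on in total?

23 / 4 = 5.75 sts per inch.
21.5 × 5.75 = 123.62 sts.
Next multiple of 8: 128.

Cast on 128 stitches.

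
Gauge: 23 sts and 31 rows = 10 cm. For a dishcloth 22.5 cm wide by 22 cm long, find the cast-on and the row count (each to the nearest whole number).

Cast on 52 stitches and work 68 rows.

Stitch gauge = 23/10 = 2.3 sts/cm; 22.5 × 2.3 = 51.75 → 52 sts.
Row gauge = 31/10 = 3.1 rows/cm; 22 × 3.1 = 68.20 → 68 rows.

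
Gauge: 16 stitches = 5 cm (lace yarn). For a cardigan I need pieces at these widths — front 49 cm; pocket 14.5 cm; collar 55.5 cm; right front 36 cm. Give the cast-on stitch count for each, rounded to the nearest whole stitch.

Rate = 16/5 = 3.2 sts per cm.
front: 49 × 3.2 = 156.80 → 157.
pocket: 14.5 × 3.2 = 46.40 → 46.
collar: 55.5 × 3.2 = 177.60 → 178.
right front: 36 × 3.2 = 115.20 → 115.

front 157; pocket 46; collar 178; right front 115.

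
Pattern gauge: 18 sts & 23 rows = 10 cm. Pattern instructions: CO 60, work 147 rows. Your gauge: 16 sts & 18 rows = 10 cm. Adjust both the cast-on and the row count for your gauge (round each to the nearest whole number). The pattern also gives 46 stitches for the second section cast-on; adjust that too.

Cast on 53 stitches; work 115 rows; second section cast-on 41 stitches.

Stitches: 60 × 16/18 = 53.33 → 53.
Rows: 147 × 18/23 = 115.04 → 115.
second section cast-on: 46 × 16/18 = 40.89 → 41.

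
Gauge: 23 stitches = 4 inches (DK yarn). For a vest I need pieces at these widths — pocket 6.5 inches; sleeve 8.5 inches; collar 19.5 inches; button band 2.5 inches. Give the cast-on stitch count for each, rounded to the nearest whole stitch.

Rate = 23/4 = 5.75 sts per in.
pocket: 6.5 × 5.75 = 37.38 → 37.
sleeve: 8.5 × 5.75 = 48.88 → 49.
collar: 19.5 × 5.75 = 112.12 → 112.
button band: 2.5 × 5.75 = 14.38 → 14.

pocket 37; sleeve 49; collar 112; button band 14.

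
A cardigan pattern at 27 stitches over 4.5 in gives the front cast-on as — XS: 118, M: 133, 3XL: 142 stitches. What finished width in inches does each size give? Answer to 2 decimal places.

27/4.5 = 6 sts per in.
XS: 118 / 6 = 19.667 → 19.67 in.
M: 133 / 6 = 22.167 → 22.17 in.
3XL: 142 / 6 = 23.667 → 23.67 in.

XS 19.67 inches; M 22.17 inches; 3XL 23.67 inches.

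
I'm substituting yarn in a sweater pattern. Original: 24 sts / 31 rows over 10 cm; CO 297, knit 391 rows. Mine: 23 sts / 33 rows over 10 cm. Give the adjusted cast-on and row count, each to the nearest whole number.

Cast on 285 stitches; work 416 rows.

Stitches: 297 × 23/24 = 284.62 → 285.
Rows: 391 × 33/31 = 416.23 → 416.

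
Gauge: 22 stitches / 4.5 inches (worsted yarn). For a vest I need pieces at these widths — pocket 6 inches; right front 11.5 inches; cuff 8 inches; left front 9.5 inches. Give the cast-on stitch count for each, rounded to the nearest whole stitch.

pocket 29; right front 56; cuff 39; left front 46.

Rate = 22/4.5 = 4.889 sts per in.
pocket: 6 × 4.889 = 29.33 → 29.
right front: 11.5 × 4.889 = 56.22 → 56.
cuff: 8 × 4.889 = 39.11 → 39.
left front: 9.5 × 4.889 = 46.44 → 46.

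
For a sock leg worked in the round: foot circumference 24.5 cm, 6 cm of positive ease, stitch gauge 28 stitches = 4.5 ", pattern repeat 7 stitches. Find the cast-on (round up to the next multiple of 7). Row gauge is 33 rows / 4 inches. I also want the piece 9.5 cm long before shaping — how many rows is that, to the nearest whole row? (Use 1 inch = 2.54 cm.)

Cast on 77 stitches; work 31 rows.

Finished = 24.5 + 6 = 30.5 cm.
30.5 cm × 1/2.54 = 12.01 inches.
28/4.5 = 6.222 sts per in; 12.01 × 6.222 = 74.72 sts.
Next multiple of 7 → 77.
9.5 cm = 3.74 inches; × 8.25 = 30.86 → 31 rows.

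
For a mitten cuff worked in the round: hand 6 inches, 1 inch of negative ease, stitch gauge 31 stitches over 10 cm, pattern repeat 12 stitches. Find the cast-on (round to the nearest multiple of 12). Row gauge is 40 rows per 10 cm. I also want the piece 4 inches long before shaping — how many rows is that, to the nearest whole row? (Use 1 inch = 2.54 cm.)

Cast on 36 stitches; work 41 rows.

Finished = 6 − 1 = 5 inches.
5 inches × 2.54 = 12.70 cm.
31/10 = 3.1 sts per cm; 12.70 × 3.1 = 39.37 sts.
Nearest multiple of 12 → 36.
4 inches = 10.16 cm; × 4 = 40.64 → 41 rows.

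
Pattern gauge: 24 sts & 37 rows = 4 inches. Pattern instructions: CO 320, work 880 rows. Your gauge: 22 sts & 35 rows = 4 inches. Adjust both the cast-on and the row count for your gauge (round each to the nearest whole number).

Stitches: 320 × 22/24 = 293.33 → 293.
Rows: 880 × 35/37 = 832.43 → 832.

Cast on 293 stitches; work 832 rows.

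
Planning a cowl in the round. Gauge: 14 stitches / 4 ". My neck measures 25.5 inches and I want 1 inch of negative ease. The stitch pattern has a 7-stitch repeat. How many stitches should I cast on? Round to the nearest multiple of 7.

CO 84 sts.

Finished = 25.5 − 1 = 24.5 inches.
14 / 4 = 3.5 sts/in.
24.5 × 3.5 = 85.75 sts.
Nearest multiple of 7: 84.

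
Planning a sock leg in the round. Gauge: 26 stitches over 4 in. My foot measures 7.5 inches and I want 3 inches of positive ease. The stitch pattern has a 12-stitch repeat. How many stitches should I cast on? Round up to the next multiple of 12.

CO 72 sts.

Finished = 7.5 + 3 = 10.5 inches.
26 / 4 = 6.5 sts/in.
10.5 × 6.5 = 68.25 sts.
Next multiple of 12: 72.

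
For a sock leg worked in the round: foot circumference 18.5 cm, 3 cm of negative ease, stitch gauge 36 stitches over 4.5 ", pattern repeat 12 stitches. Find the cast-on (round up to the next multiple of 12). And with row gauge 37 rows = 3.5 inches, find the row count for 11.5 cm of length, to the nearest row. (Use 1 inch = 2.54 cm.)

Cast on 60 stitches; work 48 rows.

Finished = 18.5 − 3 = 15.5 cm.
15.5 cm × 1/2.54 = 6.10 inches.
36/4.5 = 8 sts per in; 6.10 × 8 = 48.82 sts.
Next multiple of 12 → 60.
11.5 cm = 4.53 inches; × 10.571 = 47.86 → 48 rows.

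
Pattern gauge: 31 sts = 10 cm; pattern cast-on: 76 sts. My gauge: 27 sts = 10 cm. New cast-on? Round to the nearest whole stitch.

Scale factor = 27 / 31 = 0.871.
76 × 27 / 31 = 66.19 sts.
→ 66 sts.

Cast on 66 stitches.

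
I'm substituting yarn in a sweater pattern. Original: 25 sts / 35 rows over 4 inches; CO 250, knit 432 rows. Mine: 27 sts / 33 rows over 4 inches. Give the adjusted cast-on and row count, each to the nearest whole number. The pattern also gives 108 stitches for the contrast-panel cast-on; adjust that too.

Stitches: 250 × 27/25 = 270.00 → 270.
Rows: 432 × 33/35 = 407.31 → 407.
contrast-panel cast-on: 108 × 27/25 = 116.64 → 117.

Cast on 270 stitches; work 407 rows; contrast-panel cast-on 117 stitches.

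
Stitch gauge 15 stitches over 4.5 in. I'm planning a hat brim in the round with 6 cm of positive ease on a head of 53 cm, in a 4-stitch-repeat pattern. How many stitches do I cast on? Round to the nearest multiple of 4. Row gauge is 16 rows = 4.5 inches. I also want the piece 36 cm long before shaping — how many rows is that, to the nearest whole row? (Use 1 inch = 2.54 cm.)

Cast on 76 stitches; work 50 rows.

Finished = 53 + 6 = 59 cm.
59 cm × 1/2.54 = 23.23 inches.
15/4.5 = 3.333 sts per in; 23.23 × 3.333 = 77.43 sts.
Nearest multiple of 4 → 76.
36 cm = 14.17 inches; × 3.556 = 50.39 → 50 rows.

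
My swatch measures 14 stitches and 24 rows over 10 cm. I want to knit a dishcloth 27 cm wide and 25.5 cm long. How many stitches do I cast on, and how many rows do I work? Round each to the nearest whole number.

Stitch gauge = 14/10 = 1.4 sts/cm; 27 × 1.4 = 37.80 → 38 sts.
Row gauge = 24/10 = 2.4 rows/cm; 25.5 × 2.4 = 61.20 → 61 rows.

Cast on 38 stitches and work 61 rows.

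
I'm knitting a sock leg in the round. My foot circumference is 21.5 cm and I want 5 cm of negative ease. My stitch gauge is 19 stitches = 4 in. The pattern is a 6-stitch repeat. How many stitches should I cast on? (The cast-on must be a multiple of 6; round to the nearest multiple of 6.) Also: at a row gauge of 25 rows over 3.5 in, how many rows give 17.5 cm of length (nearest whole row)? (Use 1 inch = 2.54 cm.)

Cast on 30 stitches; work 49 rows.

Finished = 21.5 − 5 = 16.5 cm.
16.5 cm × 1/2.54 = 6.50 inches.
19/4 = 4.75 sts per in; 6.50 × 4.75 = 30.86 sts.
Nearest multiple of 6 → 30.
17.5 cm = 6.89 inches; × 7.143 = 49.21 → 49 rows.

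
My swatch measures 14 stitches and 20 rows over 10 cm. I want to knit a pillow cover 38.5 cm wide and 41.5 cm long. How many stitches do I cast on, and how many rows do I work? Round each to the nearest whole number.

Cast on 54 stitches and work 83 rows.

Stitch gauge = 14/10 = 1.4 sts/cm; 38.5 × 1.4 = 53.90 → 54 sts.
Row gauge = 20/10 = 2 rows/cm; 41.5 × 2 = 83.00 → 83 rows.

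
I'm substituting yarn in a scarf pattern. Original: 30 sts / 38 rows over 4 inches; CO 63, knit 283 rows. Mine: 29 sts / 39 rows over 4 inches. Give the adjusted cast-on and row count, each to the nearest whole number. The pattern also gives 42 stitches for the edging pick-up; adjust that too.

Cast on 61 stitches; work 290 rows; edging pick-up 41 stitches.

Stitches: 63 × 29/30 = 60.90 → 61.
Rows: 283 × 39/38 = 290.45 → 290.
edging pick-up: 42 × 29/30 = 40.60 → 41.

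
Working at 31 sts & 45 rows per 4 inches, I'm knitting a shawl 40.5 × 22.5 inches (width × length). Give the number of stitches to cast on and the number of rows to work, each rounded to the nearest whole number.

Cast on 314 stitches and work 253 rows.

Stitch gauge = 31/4 = 7.75 sts/in; 40.5 × 7.75 = 313.88 → 314 sts.
Row gauge = 45/4 = 11.25 rows/in; 22.5 × 11.25 = 253.12 → 253 rows.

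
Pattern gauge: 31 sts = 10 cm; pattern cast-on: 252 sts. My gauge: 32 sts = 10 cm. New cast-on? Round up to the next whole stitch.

261 stitches.

Scale factor = 32 / 31 = 1.032.
252 × 32 / 31 = 260.13 sts.
→ 261 sts.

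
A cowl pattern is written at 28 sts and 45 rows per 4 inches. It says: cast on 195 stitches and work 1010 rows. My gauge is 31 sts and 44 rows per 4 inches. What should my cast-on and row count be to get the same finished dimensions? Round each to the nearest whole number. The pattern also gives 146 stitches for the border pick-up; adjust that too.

Cast on 216 stitches; work 988 rows; border pick-up 162 stitches.

Stitches: 195 × 31/28 = 215.89 → 216.
Rows: 1010 × 44/45 = 987.56 → 988.
border pick-up: 146 × 31/28 = 161.64 → 162.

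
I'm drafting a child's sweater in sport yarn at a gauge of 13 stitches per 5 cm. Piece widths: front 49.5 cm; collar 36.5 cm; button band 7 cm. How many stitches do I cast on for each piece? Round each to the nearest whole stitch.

front 129; collar 95; button band 18.

Rate = 13/5 = 2.6 sts per cm.
front: 49.5 × 2.6 = 128.70 → 129.
collar: 36.5 × 2.6 = 94.90 → 95.
button band: 7 × 2.6 = 18.20 → 18.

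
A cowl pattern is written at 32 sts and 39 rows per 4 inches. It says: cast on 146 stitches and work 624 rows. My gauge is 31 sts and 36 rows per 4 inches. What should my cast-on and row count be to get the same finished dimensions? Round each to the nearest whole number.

Cast on 141 stitches; work 576 rows.

Stitches: 146 × 31/32 = 141.44 → 141.
Rows: 624 × 36/39 = 576.00 → 576.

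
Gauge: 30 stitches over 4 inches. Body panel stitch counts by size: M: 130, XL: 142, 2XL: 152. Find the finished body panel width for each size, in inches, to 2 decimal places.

30/4 = 7.5 sts per in.
M: 130 / 7.5 = 17.333 → 17.33 in.
XL: 142 / 7.5 = 18.933 → 18.93 in.
2XL: 152 / 7.5 = 20.267 → 20.27 in.

M 17.33 inches; XL 18.93 inches; 2XL 20.27 inches.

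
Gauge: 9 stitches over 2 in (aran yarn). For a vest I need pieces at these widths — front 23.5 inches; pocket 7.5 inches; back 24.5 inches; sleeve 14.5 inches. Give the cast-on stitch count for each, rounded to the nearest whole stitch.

front 106; pocket 34; back 110; sleeve 65.

Rate = 9/2 = 4.5 sts per in.
front: 23.5 × 4.5 = 105.75 → 106.
pocket: 7.5 × 4.5 = 33.75 → 34.
back: 24.5 × 4.5 = 110.25 → 110.
sleeve: 14.5 × 4.5 = 65.25 → 65.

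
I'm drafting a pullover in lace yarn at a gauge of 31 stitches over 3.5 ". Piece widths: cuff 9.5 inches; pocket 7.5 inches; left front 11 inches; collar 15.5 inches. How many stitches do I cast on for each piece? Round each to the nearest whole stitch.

Rate = 31/3.5 = 8.857 sts per in.
cuff: 9.5 × 8.857 = 84.14 → 84.
pocket: 7.5 × 8.857 = 66.43 → 66.
left front: 11 × 8.857 = 97.43 → 97.
collar: 15.5 × 8.857 = 137.29 → 137.

cuff 84; pocket 66; left front 97; collar 137.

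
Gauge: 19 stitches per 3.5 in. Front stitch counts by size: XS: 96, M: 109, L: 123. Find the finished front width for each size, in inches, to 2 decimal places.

19/3.5 = 5.429 sts per in.
XS: 96 / 5.429 = 17.684 → 17.68 in.
M: 109 / 5.429 = 20.079 → 20.08 in.
L: 123 / 5.429 = 22.658 → 22.66 in.

XS 17.68 inches; M 20.08 inches; L 22.66 inches.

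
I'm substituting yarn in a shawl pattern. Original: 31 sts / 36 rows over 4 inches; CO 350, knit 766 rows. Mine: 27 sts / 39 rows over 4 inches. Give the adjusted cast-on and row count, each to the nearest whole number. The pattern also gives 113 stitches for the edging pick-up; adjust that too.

Cast on 305 stitches; work 830 rows; edging pick-up 98 stitches.

Stitches: 350 × 27/31 = 304.84 → 305.
Rows: 766 × 39/36 = 829.83 → 830.
edging pick-up: 113 × 27/31 = 98.42 → 98.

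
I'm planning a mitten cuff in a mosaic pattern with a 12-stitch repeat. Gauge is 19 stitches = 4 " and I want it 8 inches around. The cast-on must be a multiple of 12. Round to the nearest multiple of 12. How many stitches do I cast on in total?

19 / 4 = 4.75 sts per inch.
8 × 4.75 = 38.00 sts.
Nearest multiple of 12: 36.

Cast on 36 stitches.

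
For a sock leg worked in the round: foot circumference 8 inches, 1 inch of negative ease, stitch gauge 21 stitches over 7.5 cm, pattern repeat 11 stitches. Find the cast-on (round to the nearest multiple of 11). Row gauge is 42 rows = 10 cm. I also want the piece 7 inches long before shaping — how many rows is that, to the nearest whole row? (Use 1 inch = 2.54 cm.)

Finished = 8 − 1 = 7 inches.
7 inches × 2.54 = 17.78 cm.
21/7.5 = 2.8 sts per cm; 17.78 × 2.8 = 49.78 sts.
Nearest multiple of 11 → 55.
7 inches = 17.78 cm; × 4.2 = 74.68 → 75 rows.

Cast on 55 stitches; work 75 rows.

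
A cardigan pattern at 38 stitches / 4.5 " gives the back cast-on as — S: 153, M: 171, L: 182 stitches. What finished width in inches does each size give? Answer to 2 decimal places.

S 18.12 inches; M 20.25 inches; L 21.55 inches.

38/4.5 = 8.444 sts per in.
S: 153 / 8.444 = 18.118 → 18.12 in.
M: 171 / 8.444 = 20.250 → 20.25 in.
L: 182 / 8.444 = 21.553 → 21.55 in.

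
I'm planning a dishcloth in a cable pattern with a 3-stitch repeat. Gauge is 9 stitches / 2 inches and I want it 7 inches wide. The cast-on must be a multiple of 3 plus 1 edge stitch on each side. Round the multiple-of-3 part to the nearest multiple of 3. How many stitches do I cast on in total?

32 stitches.

9 / 2 = 4.5 sts per inch.
7 × 4.5 = 31.50 sts.
Less 2 edge sts → 29.50 for the repeat.
Nearest multiple of 3: 30.
Add back 2 edge sts → 32.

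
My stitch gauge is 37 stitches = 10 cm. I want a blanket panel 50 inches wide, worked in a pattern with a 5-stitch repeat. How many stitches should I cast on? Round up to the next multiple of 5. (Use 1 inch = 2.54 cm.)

50 in = 50 × 2.54 = 127.00 cm.
37 / 10 = 3.7 sts/cm.
127.00 × 3.7 = 469.90 sts.
→ 470.

CO 470 sts.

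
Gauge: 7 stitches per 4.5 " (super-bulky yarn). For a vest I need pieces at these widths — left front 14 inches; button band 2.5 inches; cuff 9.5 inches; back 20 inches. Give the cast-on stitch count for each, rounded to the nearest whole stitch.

Rate = 7/4.5 = 1.556 sts per in.
left front: 14 × 1.556 = 21.78 → 22.
button band: 2.5 × 1.556 = 3.89 → 4.
cuff: 9.5 × 1.556 = 14.78 → 15.
back: 20 × 1.556 = 31.11 → 31.

left front 22; button band 4; cuff 15; back 31.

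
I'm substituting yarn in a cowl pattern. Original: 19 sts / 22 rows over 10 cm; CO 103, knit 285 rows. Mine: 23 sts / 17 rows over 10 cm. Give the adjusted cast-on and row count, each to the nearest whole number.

Stitches: 103 × 23/19 = 124.68 → 125.
Rows: 285 × 17/22 = 220.23 → 220.

Cast on 125 stitches; work 220 rows.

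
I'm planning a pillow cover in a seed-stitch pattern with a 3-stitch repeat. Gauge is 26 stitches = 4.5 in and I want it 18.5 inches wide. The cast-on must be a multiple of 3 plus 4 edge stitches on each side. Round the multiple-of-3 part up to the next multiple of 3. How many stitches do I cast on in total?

Cast on 107 stitches.

26 / 4.5 = 5.778 sts per inch.
18.5 × 5.778 = 106.89 sts.
Less 8 edge sts → 98.89 for the repeat.
Next multiple of 3: 99.
Add back 8 edge sts → 107.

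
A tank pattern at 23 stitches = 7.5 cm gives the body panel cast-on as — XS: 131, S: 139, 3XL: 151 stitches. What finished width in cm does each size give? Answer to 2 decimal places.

XS 42.72 cm; S 45.33 cm; 3XL 49.24 cm.

23/7.5 = 3.067 sts per cm.
XS: 131 / 3.067 = 42.717 → 42.72 cm.
S: 139 / 3.067 = 45.326 → 45.33 cm.
3XL: 151 / 3.067 = 49.239 → 49.24 cm.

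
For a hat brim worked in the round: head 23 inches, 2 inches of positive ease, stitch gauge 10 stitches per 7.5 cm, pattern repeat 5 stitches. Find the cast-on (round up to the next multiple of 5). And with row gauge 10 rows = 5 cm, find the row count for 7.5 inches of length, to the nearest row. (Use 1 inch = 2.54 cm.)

Finished = 23 + 2 = 25 inches.
25 inches × 2.54 = 63.50 cm.
10/7.5 = 1.333 sts per cm; 63.50 × 1.333 = 84.67 sts.
Next multiple of 5 → 85.
7.5 inches = 19.05 cm; × 2 = 38.10 → 38 rows.

Cast on 85 stitches; work 38 rows.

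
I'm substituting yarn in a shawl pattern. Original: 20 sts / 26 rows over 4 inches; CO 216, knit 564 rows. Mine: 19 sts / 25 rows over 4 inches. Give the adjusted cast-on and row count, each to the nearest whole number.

Cast on 205 stitches; work 542 rows.

Stitches: 216 × 19/20 = 205.20 → 205.
Rows: 564 × 25/26 = 542.31 → 542.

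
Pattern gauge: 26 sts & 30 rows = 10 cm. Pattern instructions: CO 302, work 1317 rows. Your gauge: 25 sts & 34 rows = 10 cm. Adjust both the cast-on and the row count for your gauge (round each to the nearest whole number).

Stitches: 302 × 25/26 = 290.38 → 290.
Rows: 1317 × 34/30 = 1492.60 → 1493.

Cast on 290 stitches; work 1493 rows.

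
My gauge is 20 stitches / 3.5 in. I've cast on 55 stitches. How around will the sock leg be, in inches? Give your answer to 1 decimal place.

9.6 inches.

20 stitches / 3.5 inch = 5.714 stitches per inch.
55 / 5.714 = 9.62 inches.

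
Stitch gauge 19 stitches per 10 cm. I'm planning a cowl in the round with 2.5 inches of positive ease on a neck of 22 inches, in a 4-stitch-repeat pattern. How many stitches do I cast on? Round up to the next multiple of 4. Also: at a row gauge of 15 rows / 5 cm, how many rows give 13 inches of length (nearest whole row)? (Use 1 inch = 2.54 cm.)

Finished = 22 + 2.5 = 24.5 inches.
24.5 inches × 2.54 = 62.23 cm.
19/10 = 1.9 sts per cm; 62.23 × 1.9 = 118.24 sts.
Next multiple of 4 → 120.
13 inches = 33.02 cm; × 3 = 99.06 → 99 rows.

Cast on 120 stitches; work 99 rows.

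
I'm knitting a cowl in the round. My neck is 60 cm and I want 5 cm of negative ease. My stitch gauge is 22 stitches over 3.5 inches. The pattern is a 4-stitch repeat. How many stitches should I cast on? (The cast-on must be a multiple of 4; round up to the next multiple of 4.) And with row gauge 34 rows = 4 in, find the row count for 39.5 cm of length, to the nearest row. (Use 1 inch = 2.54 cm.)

Finished = 60 − 5 = 55 cm.
55 cm × 1/2.54 = 21.65 inches.
22/3.5 = 6.286 sts per in; 21.65 × 6.286 = 136.11 sts.
Next multiple of 4 → 140.
39.5 cm = 15.55 inches; × 8.5 = 132.19 → 132 rows.

Cast on 140 stitches; work 132 rows.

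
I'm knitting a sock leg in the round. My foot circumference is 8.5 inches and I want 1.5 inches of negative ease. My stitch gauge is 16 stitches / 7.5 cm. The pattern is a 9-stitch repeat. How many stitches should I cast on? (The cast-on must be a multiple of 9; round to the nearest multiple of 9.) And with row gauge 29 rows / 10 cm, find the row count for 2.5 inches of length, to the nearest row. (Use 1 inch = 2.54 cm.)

Finished = 8.5 − 1.5 = 7 inches.
7 inches × 2.54 = 17.78 cm.
16/7.5 = 2.133 sts per cm; 17.78 × 2.133 = 37.93 sts.
Nearest multiple of 9 → 36.
2.5 inches = 6.35 cm; × 2.9 = 18.41 → 18 rows.

Cast on 36 stitches; work 18 rows.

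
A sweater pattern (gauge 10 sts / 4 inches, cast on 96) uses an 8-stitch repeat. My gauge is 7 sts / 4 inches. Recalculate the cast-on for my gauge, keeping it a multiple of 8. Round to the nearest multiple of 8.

96 × 7 / 10 = 67.20.
Nearest multiple of 8: 64.

64 stitches.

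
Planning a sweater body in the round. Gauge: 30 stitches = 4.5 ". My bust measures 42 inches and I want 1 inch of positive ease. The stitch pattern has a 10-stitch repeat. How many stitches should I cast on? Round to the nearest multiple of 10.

290 stitches.

Finished = 42 + 1 = 43 inches.
30 / 4.5 = 6.667 sts/in.
43 × 6.667 = 286.67 sts.
Nearest multiple of 10: 290.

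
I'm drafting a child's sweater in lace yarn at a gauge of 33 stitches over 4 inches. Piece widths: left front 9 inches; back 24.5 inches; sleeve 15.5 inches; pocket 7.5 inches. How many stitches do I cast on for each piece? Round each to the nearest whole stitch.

left front 74; back 202; sleeve 128; pocket 62.

Rate = 33/4 = 8.25 sts per in.
left front: 9 × 8.25 = 74.25 → 74.
back: 24.5 × 8.25 = 202.12 → 202.
sleeve: 15.5 × 8.25 = 127.88 → 128.
pocket: 7.5 × 8.25 = 61.88 → 62.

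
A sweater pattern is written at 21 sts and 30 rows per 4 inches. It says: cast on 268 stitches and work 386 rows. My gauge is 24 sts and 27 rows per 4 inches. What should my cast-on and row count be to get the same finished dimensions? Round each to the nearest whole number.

Cast on 306 stitches; work 347 rows.

Stitches: 268 × 24/21 = 306.29 → 306.
Rows: 386 × 27/30 = 347.40 → 347.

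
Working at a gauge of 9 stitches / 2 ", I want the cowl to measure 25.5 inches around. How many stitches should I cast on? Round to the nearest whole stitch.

9 stitches / 2 in = 4.5 stitches per inch.
25.5 × 4.5 = 114.75 stitches.
Round to nearest → 115.

CO 115 sts.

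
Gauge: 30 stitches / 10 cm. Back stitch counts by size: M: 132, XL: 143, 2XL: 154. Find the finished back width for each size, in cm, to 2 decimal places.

30/10 = 3 sts per cm.
M: 132 / 3 = 44.000 → 44.00 cm.
XL: 143 / 3 = 47.667 → 47.67 cm.
2XL: 154 / 3 = 51.333 → 51.33 cm.

M 44.00 cm; XL 47.67 cm; 2XL 51.33 cm.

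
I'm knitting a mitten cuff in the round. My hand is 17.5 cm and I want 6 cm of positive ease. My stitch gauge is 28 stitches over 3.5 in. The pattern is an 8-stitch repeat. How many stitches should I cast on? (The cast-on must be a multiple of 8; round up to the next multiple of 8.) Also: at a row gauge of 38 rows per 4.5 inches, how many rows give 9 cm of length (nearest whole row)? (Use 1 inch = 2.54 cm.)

Cast on 80 stitches; work 30 rows.

Finished = 17.5 + 6 = 23.5 cm.
23.5 cm × 1/2.54 = 9.25 inches.
28/3.5 = 8 sts per in; 9.25 × 8 = 74.02 sts.
Next multiple of 8 → 80.
9 cm = 3.54 inches; × 8.444 = 29.92 → 30 rows.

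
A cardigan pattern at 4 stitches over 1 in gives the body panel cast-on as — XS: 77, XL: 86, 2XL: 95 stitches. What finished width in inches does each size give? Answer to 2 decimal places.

4/1 = 4 sts per in.
XS: 77 / 4 = 19.250 → 19.25 in.
XL: 86 / 4 = 21.500 → 21.50 in.
2XL: 95 / 4 = 23.750 → 23.75 in.

XS 19.25 inches; XL 21.50 inches; 2XL 23.75 inches.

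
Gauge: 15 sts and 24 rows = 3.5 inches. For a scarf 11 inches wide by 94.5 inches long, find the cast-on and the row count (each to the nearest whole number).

Cast on 47 stitches and work 648 rows.

Stitch gauge = 15/3.5 = 4.286 sts/in; 11 × 4.286 = 47.14 → 47 sts.
Row gauge = 24/3.5 = 6.857 rows/in; 94.5 × 6.857 = 648.00 → 648 rows.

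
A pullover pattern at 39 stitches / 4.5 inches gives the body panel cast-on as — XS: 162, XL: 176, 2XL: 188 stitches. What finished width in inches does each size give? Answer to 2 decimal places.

39/4.5 = 8.667 sts per in.
XS: 162 / 8.667 = 18.692 → 18.69 in.
XL: 176 / 8.667 = 20.308 → 20.31 in.
2XL: 188 / 8.667 = 21.692 → 21.69 in.

XS 18.69 inches; XL 20.31 inches; 2XL 21.69 inches.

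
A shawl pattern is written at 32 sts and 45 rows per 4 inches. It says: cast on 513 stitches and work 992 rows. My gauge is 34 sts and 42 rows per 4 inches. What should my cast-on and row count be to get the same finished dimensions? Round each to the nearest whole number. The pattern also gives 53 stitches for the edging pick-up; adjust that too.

Cast on 545 stitches; work 926 rows; edging pick-up 56 stitches.

Stitches: 513 × 34/32 = 545.06 → 545.
Rows: 992 × 42/45 = 925.87 → 926.
edging pick-up: 53 × 34/32 = 56.31 → 56.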